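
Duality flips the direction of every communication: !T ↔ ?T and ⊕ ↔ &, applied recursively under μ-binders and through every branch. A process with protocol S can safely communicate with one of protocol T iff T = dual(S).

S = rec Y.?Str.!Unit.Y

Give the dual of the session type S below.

rec Y ↦ rec Y  (rec unchanged)
  ?Str ↦ !Str
    !Unit ↦ ?Unit
      Y self-dual

rec Y.!Str.?Unit.Y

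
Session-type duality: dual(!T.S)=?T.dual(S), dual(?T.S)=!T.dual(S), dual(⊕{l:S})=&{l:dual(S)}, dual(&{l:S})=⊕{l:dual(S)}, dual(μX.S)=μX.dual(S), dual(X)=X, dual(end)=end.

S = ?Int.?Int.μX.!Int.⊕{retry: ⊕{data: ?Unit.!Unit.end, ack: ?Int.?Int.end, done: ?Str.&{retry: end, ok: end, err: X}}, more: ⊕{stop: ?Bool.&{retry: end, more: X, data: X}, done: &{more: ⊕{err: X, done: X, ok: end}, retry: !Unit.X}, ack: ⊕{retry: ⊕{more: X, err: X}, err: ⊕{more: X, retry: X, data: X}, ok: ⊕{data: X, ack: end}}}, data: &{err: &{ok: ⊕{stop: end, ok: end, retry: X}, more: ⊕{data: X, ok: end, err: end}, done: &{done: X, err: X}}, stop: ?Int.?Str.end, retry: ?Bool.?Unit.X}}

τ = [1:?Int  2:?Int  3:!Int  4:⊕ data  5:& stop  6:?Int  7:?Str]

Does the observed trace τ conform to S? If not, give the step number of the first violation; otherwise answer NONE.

@1 ?Int  ✓  residual = ?Int.μX.…
@2 ?Int  ✓  residual = μX.…
@3 !Int  ✓  residual = ⊕{retry: ⊕{data: ?Unit.!Unit.end, ack: ?Int.?Int.end, done: ?Str.&{retry: end, ok: end, err: μX.…}}, more: ⊕{stop: ?Bool.&{retry: end, more: μX.…, data: μX.…}, done: &{more: ⊕{err: μX.…, done: μX.…, ok: end}, retry: !Unit.μX.…}, ack: ⊕{retry: ⊕{more: μX.…, err: μX.…}, err: ⊕{more: μX.…, retry: μX.…, data: μX.…}, ok: ⊕{data: μX.…, ack: end}}}, data: &{err: &{ok: ⊕{stop: end, ok: end, retry: μX.…}, more: ⊕{data: μX.…, ok: end, err: end}, done: &{done: μX.…, err: μX.…}}, stop: ?Int.?Str.end, retry: ?Bool.?Unit.μX.…}}
@4 ⊕ data  ✓  residual = &{err: &{ok: ⊕{stop: end, ok: end, retry: μX.…}, more: ⊕{data: μX.…, ok: end, err: end}, done: &{done: μX.…, err: μX.…}}, stop: ?Int.?Str.end, retry: ?Bool.?Unit.μX.…}
@5 & stop  ✓  residual = ?Int.?Str.end
@6 ?Int  ✓  residual = ?Str.end
@7 ?Str  ✓  residual = end
τ conforms to S (length 7)

NONE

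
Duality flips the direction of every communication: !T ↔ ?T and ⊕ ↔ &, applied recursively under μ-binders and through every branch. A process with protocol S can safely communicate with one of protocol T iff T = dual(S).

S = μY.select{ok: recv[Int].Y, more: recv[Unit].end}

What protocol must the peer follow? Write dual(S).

μY.offer{ok: send[Int].Y, more: send[Unit].end}

μY ↦ μY  (binder kept)
  select{ok,more} ↦ offer{ok,more}  (⊕→&)
    case ok:
      recv[Int] ↦ send[Int]
        Y ↦ Y
    case more:
      recv[Unit] ↦ send[Unit]
        end ↦ end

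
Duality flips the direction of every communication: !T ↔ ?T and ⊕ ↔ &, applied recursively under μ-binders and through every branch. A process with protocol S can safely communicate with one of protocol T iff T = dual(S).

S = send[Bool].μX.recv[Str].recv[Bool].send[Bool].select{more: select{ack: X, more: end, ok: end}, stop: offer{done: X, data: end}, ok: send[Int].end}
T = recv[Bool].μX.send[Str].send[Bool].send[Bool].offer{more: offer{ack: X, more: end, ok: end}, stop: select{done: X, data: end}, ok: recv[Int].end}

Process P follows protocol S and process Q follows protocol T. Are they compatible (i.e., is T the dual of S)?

send[Bool] | recv[Bool]  match
  μX | μX  match (μ self-dual)
    recv[Str] | send[Str]  match
      recv[Bool] | send[Bool]  match
        send[Bool] | send[Bool]  ✗ same direction on both sides — not dual

NO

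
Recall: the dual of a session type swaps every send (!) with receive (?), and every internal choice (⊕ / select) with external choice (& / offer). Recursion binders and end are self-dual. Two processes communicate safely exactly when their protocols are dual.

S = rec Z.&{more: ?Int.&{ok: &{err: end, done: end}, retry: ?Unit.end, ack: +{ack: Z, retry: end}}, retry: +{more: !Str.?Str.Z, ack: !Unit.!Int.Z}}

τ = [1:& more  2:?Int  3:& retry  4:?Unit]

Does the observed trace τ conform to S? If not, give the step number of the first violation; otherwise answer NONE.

NONE

step 1: & more  ok  state: ?Int.&{ok: &{err: end, done: end}, retry: ?Unit.end, ack: +{ack: rec Z.…, retry: end}}
step 2: ?Int  ok  state: &{ok: &{err: end, done: end}, retry: ?Unit.end, ack: +{ack: rec Z.…, retry: end}}
step 3: & retry  ok  state: ?Unit.end
step 4: ?Unit  ok  state: end
all 4 steps conform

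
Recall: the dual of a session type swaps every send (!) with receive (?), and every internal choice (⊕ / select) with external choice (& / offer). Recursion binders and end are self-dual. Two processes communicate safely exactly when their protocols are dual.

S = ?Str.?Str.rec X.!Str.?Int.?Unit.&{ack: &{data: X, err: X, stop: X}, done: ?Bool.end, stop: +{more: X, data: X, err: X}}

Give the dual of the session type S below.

?Str → !Str
  ?Str → !Str
    rec X → rec X  (μ self-dual)
      !Str → ?Str
        ?Int → !Int
          ?Unit → !Unit
            &{ack,done,stop} → +{ack,done,stop}  (external→internal)
              • ack:
                &{data,err,stop} → +{data,err,stop}  (external→internal)
                  • data:
                    X self-dual
                  • err:
                    X self-dual
                  • stop:
                    X self-dual
              • done:
                ?Bool → !Bool
                  end self-dual
              • stop:
                +{more,data,err} → &{more,data,err}  (internal→external)
                  • more:
                    X self-dual
                  • data:
                    X self-dual
                  • err:
                    X self-dual

!Str.!Str.rec X.?Str.!Int.!Unit.+{ack: +{data: X, err: X, stop: X}, done: !Bool.end, stop: &{more: X, data: X, err: X}}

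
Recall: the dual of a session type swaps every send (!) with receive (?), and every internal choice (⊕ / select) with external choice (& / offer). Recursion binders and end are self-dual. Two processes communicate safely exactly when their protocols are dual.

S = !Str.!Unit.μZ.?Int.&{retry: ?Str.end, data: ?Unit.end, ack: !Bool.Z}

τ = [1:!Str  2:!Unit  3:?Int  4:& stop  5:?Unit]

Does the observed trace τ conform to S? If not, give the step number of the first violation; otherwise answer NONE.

4

[1] !Str  match  now at !Unit.μZ.…
[2] !Unit  match  now at μZ.…
[3] ?Int  match  now at &{retry: ?Str.end, data: ?Unit.end, ack: !Bool.μZ.…}
[4] got & stop, protocol expects & retry or & data or & ack  ✗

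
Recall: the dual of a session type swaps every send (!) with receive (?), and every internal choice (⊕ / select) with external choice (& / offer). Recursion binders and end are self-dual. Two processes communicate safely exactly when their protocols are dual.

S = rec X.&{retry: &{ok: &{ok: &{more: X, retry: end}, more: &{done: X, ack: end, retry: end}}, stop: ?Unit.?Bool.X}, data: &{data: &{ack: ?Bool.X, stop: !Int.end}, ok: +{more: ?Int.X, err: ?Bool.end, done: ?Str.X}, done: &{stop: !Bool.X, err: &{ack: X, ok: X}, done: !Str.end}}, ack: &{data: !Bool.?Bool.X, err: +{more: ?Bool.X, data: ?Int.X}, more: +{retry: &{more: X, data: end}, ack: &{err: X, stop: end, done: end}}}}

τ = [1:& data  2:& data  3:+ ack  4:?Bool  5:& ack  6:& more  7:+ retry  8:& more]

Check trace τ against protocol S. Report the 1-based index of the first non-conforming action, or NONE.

3

step 1: & data  ok  residual = &{data: &{ack: ?Bool.rec X.…, stop: !Int.end}, ok: +{more: ?Int.rec X.…, err: ?Bool.end, done: ?Str.rec X.…}, done: &{stop: !Bool.rec X.…, err: &{ack: rec X.…, ok: rec X.…}, done: !Str.end}}
step 2: & data  ok  residual = &{ack: ?Bool.rec X.…, stop: !Int.end}
step 3: got + ack, protocol expects & ack or & stop  ✗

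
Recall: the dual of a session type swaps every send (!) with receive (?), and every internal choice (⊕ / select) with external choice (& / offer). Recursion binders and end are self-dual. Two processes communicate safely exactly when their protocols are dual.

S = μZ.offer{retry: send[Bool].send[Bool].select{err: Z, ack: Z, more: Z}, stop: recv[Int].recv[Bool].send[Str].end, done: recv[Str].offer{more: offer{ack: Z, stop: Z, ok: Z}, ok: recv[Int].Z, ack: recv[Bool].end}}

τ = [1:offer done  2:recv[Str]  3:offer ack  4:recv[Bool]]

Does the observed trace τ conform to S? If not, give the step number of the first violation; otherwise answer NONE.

@1 offer done  match  state: recv[Str].offer{more: offer{ack: μZ.…, stop: μZ.…, ok: μZ.…}, ok: recv[Int].μZ.…, ack: recv[Bool].end}
@2 recv[Str]  match  state: offer{more: offer{ack: μZ.…, stop: μZ.…, ok: μZ.…}, ok: recv[Int].μZ.…, ack: recv[Bool].end}
@3 offer ack  match  state: recv[Bool].end
@4 recv[Bool]  match  state: end
all 4 steps conform

NONE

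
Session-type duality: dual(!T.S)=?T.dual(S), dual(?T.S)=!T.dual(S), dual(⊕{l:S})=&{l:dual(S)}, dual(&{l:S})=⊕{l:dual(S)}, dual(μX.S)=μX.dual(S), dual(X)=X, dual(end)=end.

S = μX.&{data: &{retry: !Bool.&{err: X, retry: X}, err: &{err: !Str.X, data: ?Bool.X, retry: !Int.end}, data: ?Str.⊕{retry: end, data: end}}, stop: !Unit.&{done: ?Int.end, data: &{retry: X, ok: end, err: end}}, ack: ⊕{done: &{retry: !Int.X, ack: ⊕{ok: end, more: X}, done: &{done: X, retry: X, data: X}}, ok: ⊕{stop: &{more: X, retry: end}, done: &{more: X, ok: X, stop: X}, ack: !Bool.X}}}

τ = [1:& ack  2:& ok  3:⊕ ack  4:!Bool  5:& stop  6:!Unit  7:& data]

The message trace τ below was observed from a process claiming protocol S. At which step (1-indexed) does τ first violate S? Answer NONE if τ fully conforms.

@1 & ack  ✓  cont: ⊕{done: &{retry: !Int.μX.…, ack: ⊕{ok: end, more: μX.…}, done: &{done: μX.…, retry: μX.…, data: μX.…}}, ok: ⊕{stop: &{more: μX.…, retry: end}, done: &{more: μX.…, ok: μX.…, stop: μX.…}, ack: !Bool.μX.…}}
@2 got & ok, protocol expects ⊕ done or ⊕ ok  ✗

2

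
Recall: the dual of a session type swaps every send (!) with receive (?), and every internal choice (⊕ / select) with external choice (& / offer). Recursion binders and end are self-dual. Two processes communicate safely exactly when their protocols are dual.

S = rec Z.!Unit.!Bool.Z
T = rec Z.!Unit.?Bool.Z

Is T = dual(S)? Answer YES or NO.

rec Z ‖ rec Z  match (binder kept)
  !Unit ‖ !Unit  ✗ same direction on both sides — not dual

NO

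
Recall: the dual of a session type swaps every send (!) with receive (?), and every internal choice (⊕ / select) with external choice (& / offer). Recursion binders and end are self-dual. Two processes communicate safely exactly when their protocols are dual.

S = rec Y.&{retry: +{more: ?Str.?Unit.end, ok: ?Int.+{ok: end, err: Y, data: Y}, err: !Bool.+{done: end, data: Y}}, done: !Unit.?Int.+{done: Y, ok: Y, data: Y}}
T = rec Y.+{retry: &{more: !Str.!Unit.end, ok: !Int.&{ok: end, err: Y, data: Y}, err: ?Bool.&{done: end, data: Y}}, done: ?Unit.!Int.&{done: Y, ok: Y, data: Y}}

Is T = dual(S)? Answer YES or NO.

rec Y vs rec Y  ✓ (binder kept)
  &{retry,done} vs +{retry,done}  ✓ label sets agree
    [retry]
      +{more,ok,err} vs &{more,ok,err}  ✓ label sets agree
        [more]
          ?Str vs !Str  ✓
            ?Unit vs !Unit  ✓
              end vs end  ✓
        [ok]
          ?Int vs !Int  ✓
            +{ok,err,data} vs &{ok,err,data}  ✓ label sets agree
              [ok]
                end vs end  ✓
              [err]
                Y vs Y  ✓
              [data]
                Y vs Y  ✓
        [err]
          !Bool vs ?Bool  ✓
            +{done,data} vs &{done,data}  ✓ label sets agree
              [done]
                end vs end  ✓
              [data]
                Y vs Y  ✓
    [done]
      !Unit vs ?Unit  ✓
        ?Int vs !Int  ✓
          +{done,ok,data} vs &{done,ok,data}  ✓ label sets agree
            [done]
              Y vs Y  ✓
            [ok]
              Y vs Y  ✓
            [data]
              Y vs Y  ✓

YES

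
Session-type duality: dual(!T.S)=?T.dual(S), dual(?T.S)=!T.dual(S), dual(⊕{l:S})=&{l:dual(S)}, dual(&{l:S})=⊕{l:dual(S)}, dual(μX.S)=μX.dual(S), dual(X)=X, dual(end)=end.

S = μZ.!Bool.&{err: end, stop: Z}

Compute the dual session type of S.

μZ.?Bool.⊕{err: end, stop: Z}

μZ → μZ  (μ self-dual)
  !Bool → ?Bool
    &{err,stop} → ⊕{err,stop}  (external→internal)
      [err]
        dual(end) = end
      [stop]
        dual(Z) = Z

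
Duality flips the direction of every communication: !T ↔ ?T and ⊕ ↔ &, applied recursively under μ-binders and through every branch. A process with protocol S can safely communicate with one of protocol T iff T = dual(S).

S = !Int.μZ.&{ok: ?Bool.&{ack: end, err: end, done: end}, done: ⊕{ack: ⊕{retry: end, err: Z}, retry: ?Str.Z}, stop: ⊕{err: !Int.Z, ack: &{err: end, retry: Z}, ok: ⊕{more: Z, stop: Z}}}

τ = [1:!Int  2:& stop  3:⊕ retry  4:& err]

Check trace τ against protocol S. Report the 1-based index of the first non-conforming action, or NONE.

step 1: !Int  ok  cont: μZ.…
step 2: & stop  ok  cont: ⊕{err: !Int.μZ.…, ack: &{err: end, retry: μZ.…}, ok: ⊕{more: μZ.…, stop: μZ.…}}
step 3: got ⊕ retry, protocol expects ⊕ err or ⊕ ack or ⊕ ok  ✗

3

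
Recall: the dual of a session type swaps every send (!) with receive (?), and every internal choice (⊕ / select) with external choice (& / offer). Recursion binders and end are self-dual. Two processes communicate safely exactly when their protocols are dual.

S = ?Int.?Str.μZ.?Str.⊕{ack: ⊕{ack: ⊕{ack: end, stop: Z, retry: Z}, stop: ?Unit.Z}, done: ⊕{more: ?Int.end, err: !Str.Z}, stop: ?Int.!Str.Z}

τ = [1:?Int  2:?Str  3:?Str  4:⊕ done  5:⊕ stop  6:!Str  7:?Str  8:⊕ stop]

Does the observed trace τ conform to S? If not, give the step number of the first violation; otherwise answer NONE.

5

@1 ?Int  ✓  now at ?Str.μZ.…
@2 ?Str  ✓  now at μZ.…
@3 ?Str  ✓  now at ⊕{ack: ⊕{ack: ⊕{ack: end, stop: μZ.…, retry: μZ.…}, stop: ?Unit.μZ.…}, done: ⊕{more: ?Int.end, err: !Str.μZ.…}, stop: ?Int.!Str.μZ.…}
@4 ⊕ done  ✓  now at ⊕{more: ?Int.end, err: !Str.μZ.…}
@5 got ⊕ stop, protocol expects ⊕ more or ⊕ err  ✗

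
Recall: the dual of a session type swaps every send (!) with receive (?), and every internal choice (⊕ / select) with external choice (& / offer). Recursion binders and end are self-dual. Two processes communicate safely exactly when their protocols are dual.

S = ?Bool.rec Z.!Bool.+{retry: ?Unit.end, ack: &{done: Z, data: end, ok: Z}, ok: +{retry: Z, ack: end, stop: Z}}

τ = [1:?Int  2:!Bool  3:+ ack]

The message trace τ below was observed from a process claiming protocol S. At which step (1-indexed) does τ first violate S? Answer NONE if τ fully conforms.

step 1: got ?Int, protocol expects ?Bool  ✗

1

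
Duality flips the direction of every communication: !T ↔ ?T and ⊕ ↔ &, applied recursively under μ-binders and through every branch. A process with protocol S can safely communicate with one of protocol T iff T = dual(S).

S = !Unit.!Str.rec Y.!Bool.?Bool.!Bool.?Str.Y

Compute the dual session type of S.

!Unit ↦ ?Unit
  !Str ↦ ?Str
    rec Y ↦ rec Y  (μ self-dual)
      !Bool ↦ ?Bool
        ?Bool ↦ !Bool
          !Bool ↦ ?Bool
            ?Str ↦ !Str
              Y ↦ Y

?Unit.?Str.rec Y.?Bool.!Bool.?Bool.!Str.Y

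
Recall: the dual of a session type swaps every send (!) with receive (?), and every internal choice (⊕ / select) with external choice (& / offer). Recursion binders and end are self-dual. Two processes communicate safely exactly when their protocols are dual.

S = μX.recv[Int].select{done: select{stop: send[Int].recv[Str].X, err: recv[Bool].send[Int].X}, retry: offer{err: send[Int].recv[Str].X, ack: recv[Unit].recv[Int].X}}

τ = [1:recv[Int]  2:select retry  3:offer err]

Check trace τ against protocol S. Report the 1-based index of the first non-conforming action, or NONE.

[1] recv[Int]  ✓  residual = select{done: select{stop: send[Int].recv[Str].μX.…, err: recv[Bool].send[Int].μX.…}, retry: offer{err: send[Int].recv[Str].μX.…, ack: recv[Unit].recv[Int].μX.…}}
[2] select retry  ✓  residual = offer{err: send[Int].recv[Str].μX.…, ack: recv[Unit].recv[Int].μX.…}
[3] offer err  ✓  residual = send[Int].recv[Str].μX.…
all 3 steps conform

NONE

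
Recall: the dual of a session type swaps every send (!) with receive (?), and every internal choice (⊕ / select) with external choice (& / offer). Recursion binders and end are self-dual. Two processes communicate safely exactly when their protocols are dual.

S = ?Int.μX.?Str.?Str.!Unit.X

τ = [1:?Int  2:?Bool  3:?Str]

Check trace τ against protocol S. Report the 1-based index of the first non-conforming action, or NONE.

2

[1] ?Int  ok  state: μX.…
[2] got ?Bool, protocol expects ?Str  ✗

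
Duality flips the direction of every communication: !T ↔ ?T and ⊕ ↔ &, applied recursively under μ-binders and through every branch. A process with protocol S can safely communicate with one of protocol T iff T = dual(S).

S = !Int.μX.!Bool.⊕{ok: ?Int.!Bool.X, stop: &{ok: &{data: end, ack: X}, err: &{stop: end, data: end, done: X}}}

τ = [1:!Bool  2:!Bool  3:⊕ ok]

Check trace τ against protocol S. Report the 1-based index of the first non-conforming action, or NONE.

[1] got !Bool, protocol expects !Int  ✗

1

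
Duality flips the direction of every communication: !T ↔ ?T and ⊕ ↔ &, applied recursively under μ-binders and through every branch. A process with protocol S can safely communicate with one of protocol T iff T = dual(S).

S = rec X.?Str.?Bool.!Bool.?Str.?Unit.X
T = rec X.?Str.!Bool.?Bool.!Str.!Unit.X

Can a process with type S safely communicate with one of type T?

rec X vs rec X  match (rec unchanged)
  ?Str vs ?Str  ✗ same direction on both sides — not dual

NO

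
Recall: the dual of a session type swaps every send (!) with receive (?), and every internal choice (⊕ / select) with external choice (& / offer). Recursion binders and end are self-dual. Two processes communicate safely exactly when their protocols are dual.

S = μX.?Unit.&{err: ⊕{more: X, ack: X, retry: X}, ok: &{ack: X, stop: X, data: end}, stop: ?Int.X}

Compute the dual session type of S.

μX = μX  (μ self-dual)
  ?Unit = !Unit
    &{err,ok,stop} = ⊕{err,ok,stop}  (&→⊕)
      [err]
        ⊕{more,ack,retry} = &{more,ack,retry}  (⊕→&)
          [more]
            X self-dual
          [ack]
            X self-dual
          [retry]
            X self-dual
      [ok]
        &{ack,stop,data} = ⊕{ack,stop,data}  (&→⊕)
          [ack]
            X self-dual
          [stop]
            X self-dual
          [data]
            end self-dual
      [stop]
        ?Int = !Int
          X self-dual

μX.!Unit.⊕{err: &{more: X, ack: X, retry: X}, ok: ⊕{ack: X, stop: X, data: end}, stop: !Int.X}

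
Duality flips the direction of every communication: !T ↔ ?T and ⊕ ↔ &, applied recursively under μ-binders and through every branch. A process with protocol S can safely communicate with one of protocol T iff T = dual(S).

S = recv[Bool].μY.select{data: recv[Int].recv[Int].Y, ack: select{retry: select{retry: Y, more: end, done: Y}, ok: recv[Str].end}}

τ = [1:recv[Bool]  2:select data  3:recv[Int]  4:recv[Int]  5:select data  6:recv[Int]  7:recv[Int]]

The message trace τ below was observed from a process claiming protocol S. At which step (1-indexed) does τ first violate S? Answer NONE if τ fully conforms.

[1] recv[Bool]  ✓  now at μY.…
[2] select data  ✓  now at recv[Int].recv[Int].μY.…
[3] recv[Int]  ✓  now at recv[Int].μY.…
[4] recv[Int]  ✓  now at μY.…
[5] select data  ✓  now at recv[Int].recv[Int].μY.…
[6] recv[Int]  ✓  now at recv[Int].μY.…
[7] recv[Int]  ✓  now at μY.…
all 7 steps conform

NONE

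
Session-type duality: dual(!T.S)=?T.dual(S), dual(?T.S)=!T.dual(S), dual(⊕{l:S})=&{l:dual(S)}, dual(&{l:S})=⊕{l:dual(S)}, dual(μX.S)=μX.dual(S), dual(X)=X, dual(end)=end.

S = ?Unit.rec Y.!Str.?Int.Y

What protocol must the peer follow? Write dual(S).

?Unit = !Unit
  rec Y = rec Y  (binder kept)
    !Str = ?Str
      ?Int = !Int
        dual(Y) = Y

!Unit.rec Y.?Str.!Int.Y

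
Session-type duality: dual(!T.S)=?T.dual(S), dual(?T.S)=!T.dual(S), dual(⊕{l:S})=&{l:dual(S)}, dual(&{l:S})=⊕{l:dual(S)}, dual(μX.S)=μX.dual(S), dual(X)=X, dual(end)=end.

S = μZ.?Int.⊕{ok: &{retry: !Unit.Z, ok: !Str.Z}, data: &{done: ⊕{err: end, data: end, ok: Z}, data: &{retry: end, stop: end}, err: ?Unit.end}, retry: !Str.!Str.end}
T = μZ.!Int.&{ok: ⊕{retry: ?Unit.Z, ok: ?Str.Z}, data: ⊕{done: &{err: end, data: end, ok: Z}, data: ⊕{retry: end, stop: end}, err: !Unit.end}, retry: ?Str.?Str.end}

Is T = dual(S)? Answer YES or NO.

μZ vs μZ  match (binder kept)
  ?Int vs !Int  match
    ⊕{ok,data,retry} vs &{ok,data,retry}  match labels match
      case ok:
        &{retry,ok} vs ⊕{retry,ok}  match labels match
          case retry:
            !Unit vs ?Unit  match
              Z vs Z  match
          case ok:
            !Str vs ?Str  match
              Z vs Z  match
      case data:
        &{done,data,err} vs ⊕{done,data,err}  match labels match
          case done:
            ⊕{err,data,ok} vs &{err,data,ok}  match labels match
              case err:
                end vs end  match
              case data:
                end vs end  match
              case ok:
                Z vs Z  match
          case data:
            &{retry,stop} vs ⊕{retry,stop}  match labels match
              case retry:
                end vs end  match
              case stop:
                end vs end  match
          case err:
            ?Unit vs !Unit  match
              end vs end  match
      case retry:
        !Str vs ?Str  match
          !Str vs ?Str  match
            end vs end  match

YES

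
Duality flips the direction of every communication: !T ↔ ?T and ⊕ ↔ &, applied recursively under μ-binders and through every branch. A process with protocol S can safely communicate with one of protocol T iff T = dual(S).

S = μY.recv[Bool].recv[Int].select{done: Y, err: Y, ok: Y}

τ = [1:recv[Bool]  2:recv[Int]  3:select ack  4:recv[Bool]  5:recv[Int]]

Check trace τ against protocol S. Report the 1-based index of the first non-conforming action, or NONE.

3

@1 recv[Bool]  match  residual = recv[Int].select{done: μY.…, err: μY.…, ok: μY.…}
@2 recv[Int]  match  residual = select{done: μY.…, err: μY.…, ok: μY.…}
@3 got select ack, protocol expects select done or select err or select ok  ✗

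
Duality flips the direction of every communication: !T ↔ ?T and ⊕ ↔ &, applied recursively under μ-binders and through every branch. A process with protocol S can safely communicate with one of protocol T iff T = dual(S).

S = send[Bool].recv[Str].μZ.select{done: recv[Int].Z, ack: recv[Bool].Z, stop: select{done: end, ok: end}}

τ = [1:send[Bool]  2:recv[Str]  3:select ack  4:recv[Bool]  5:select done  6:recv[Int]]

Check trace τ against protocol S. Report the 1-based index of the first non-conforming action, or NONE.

[1] send[Bool]  match  state: recv[Str].μZ.…
[2] recv[Str]  match  state: μZ.…
[3] select ack  match  state: recv[Bool].μZ.…
[4] recv[Bool]  match  state: μZ.…
[5] select done  match  state: recv[Int].μZ.…
[6] recv[Int]  match  state: μZ.…
trace exhausted — no violation

NONE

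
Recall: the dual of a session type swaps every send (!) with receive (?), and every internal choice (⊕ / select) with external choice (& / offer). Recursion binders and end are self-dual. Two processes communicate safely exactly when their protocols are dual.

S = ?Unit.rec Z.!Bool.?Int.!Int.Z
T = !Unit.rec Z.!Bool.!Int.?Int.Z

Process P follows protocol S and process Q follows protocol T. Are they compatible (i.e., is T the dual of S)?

NO

?Unit | !Unit  ok
  rec Z | rec Z  ok (μ self-dual)
    !Bool | !Bool  ✗ same direction on both sides — not dual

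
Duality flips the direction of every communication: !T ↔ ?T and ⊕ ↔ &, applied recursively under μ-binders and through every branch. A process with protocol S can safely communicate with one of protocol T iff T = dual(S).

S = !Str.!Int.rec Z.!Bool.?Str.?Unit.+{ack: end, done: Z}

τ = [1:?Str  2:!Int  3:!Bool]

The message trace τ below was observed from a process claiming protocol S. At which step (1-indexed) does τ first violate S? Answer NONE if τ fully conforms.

@1 got ?Str, protocol expects !Str  ✗

1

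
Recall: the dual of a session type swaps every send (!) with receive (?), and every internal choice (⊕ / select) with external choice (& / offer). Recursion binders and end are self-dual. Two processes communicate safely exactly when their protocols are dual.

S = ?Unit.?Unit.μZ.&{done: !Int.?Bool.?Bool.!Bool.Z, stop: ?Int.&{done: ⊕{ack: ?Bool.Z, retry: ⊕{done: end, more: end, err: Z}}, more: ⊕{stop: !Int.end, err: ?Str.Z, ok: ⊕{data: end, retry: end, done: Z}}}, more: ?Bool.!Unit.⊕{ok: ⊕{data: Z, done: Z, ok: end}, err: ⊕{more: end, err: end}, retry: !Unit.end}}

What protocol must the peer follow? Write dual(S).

!Unit.!Unit.μZ.⊕{done: ?Int.!Bool.!Bool.?Bool.Z, stop: !Int.⊕{done: &{ack: !Bool.Z, retry: &{done: end, more: end, err: Z}}, more: &{stop: ?Int.end, err: !Str.Z, ok: &{data: end, retry: end, done: Z}}}, more: !Bool.?Unit.&{ok: &{data: Z, done: Z, ok: end}, err: &{more: end, err: end}, retry: ?Unit.end}}

?Unit = !Unit
  ?Unit = !Unit
    μZ = μZ  (binder kept)
      &{done,stop,more} = ⊕{done,stop,more}  (offer→select)
        case done:
          !Int = ?Int
            ?Bool = !Bool
              ?Bool = !Bool
                !Bool = ?Bool
                  dual(Z) = Z
        case stop:
          ?Int = !Int
            &{done,more} = ⊕{done,more}  (offer→select)
              case done:
                ⊕{ack,retry} = &{ack,retry}  (select→offer)
                  case ack:
                    ?Bool = !Bool
                      dual(Z) = Z
                  case retry:
                    ⊕{done,more,err} = &{done,more,err}  (select→offer)
                      case done:
                        dual(end) = end
                      case more:
                        dual(end) = end
                      case err:
                        dual(Z) = Z
              case more:
                ⊕{stop,err,ok} = &{stop,err,ok}  (select→offer)
                  case stop:
                    !Int = ?Int
                      dual(end) = end
                  case err:
                    ?Str = !Str
                      dual(Z) = Z
                  case ok:
                    ⊕{data,retry,done} = &{data,retry,done}  (select→offer)
                      case data:
                        dual(end) = end
                      case retry:
                        dual(end) = end
                      case done:
                        dual(Z) = Z
        case more:
          ?Bool = !Bool
            !Unit = ?Unit
              ⊕{ok,err,retry} = &{ok,err,retry}  (select→offer)
                case ok:
                  ⊕{data,done,ok} = &{data,done,ok}  (select→offer)
                    case data:
                      dual(Z) = Z
                    case done:
                      dual(Z) = Z
                    case ok:
                      dual(end) = end
                case err:
                  ⊕{more,err} = &{more,err}  (select→offer)
                    case more:
                      dual(end) = end
                    case err:
                      dual(end) = end
                case retry:
                  !Unit = ?Unit
                    dual(end) = end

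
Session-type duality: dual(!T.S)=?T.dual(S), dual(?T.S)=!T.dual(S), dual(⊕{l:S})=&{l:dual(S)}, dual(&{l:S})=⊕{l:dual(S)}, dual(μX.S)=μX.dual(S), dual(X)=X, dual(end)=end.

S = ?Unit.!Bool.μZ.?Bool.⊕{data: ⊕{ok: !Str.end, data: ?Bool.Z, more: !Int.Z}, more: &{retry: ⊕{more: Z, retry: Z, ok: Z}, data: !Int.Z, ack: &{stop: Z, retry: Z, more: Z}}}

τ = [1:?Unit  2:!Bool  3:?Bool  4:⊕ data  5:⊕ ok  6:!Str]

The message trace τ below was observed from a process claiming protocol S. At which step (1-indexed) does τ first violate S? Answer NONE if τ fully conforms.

NONE

@1 ?Unit  ✓  residual = !Bool.μZ.…
@2 !Bool  ✓  residual = μZ.…
@3 ?Bool  ✓  residual = ⊕{data: ⊕{ok: !Str.end, data: ?Bool.μZ.…, more: !Int.μZ.…}, more: &{retry: ⊕{more: μZ.…, retry: μZ.…, ok: μZ.…}, data: !Int.μZ.…, ack: &{stop: μZ.…, retry: μZ.…, more: μZ.…}}}
@4 ⊕ data  ✓  residual = ⊕{ok: !Str.end, data: ?Bool.μZ.…, more: !Int.μZ.…}
@5 ⊕ ok  ✓  residual = !Str.end
@6 !Str  ✓  residual = end
trace exhausted — no violation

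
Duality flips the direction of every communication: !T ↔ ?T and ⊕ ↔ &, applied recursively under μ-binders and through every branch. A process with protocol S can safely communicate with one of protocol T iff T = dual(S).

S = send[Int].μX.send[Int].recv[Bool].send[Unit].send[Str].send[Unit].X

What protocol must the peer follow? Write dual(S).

send[Int] ↦ recv[Int]
  μX ↦ μX  (rec unchanged)
    send[Int] ↦ recv[Int]
      recv[Bool] ↦ send[Bool]
        send[Unit] ↦ recv[Unit]
          send[Str] ↦ recv[Str]
            send[Unit] ↦ recv[Unit]
              dual(X) = X

recv[Int].μX.recv[Int].send[Bool].recv[Unit].recv[Str].recv[Unit].X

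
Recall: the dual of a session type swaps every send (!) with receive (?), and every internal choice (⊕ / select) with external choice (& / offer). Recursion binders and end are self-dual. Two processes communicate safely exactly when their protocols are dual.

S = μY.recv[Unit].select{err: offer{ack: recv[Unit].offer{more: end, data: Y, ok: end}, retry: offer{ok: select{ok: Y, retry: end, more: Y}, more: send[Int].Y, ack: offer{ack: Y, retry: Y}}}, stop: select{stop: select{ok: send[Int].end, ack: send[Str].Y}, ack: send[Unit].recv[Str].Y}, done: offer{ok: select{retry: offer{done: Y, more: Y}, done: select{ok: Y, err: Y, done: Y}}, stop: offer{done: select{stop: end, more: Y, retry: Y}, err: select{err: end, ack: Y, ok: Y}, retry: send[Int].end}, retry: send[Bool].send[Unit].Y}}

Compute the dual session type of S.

μY.send[Unit].offer{err: select{ack: send[Unit].select{more: end, data: Y, ok: end}, retry: select{ok: offer{ok: Y, retry: end, more: Y}, more: recv[Int].Y, ack: select{ack: Y, retry: Y}}}, stop: offer{stop: offer{ok: recv[Int].end, ack: recv[Str].Y}, ack: recv[Unit].send[Str].Y}, done: select{ok: offer{retry: select{done: Y, more: Y}, done: offer{ok: Y, err: Y, done: Y}}, stop: select{done: offer{stop: end, more: Y, retry: Y}, err: offer{err: end, ack: Y, ok: Y}, retry: recv[Int].end}, retry: recv[Bool].recv[Unit].Y}}

μY → μY  (binder kept)
  recv[Unit] → send[Unit]
    select{err,stop,done} → offer{err,stop,done}  (select→offer)
      • err:
        offer{ack,retry} → select{ack,retry}  (&→⊕)
          • ack:
            recv[Unit] → send[Unit]
              offer{more,data,ok} → select{more,data,ok}  (&→⊕)
                • more:
                  dual(end) = end
                • data:
                  dual(Y) = Y
                • ok:
                  dual(end) = end
          • retry:
            offer{ok,more,ack} → select{ok,more,ack}  (&→⊕)
              • ok:
                select{ok,retry,more} → offer{ok,retry,more}  (select→offer)
                  • ok:
                    dual(Y) = Y
                  • retry:
                    dual(end) = end
                  • more:
                    dual(Y) = Y
              • more:
                send[Int] → recv[Int]
                  dual(Y) = Y
              • ack:
                offer{ack,retry} → select{ack,retry}  (&→⊕)
                  • ack:
                    dual(Y) = Y
                  • retry:
                    dual(Y) = Y
      • stop:
        select{stop,ack} → offer{stop,ack}  (select→offer)
          • stop:
            select{ok,ack} → offer{ok,ack}  (select→offer)
              • ok:
                send[Int] → recv[Int]
                  dual(end) = end
              • ack:
                send[Str] → recv[Str]
                  dual(Y) = Y
          • ack:
            send[Unit] → recv[Unit]
              recv[Str] → send[Str]
                dual(Y) = Y
      • done:
        offer{ok,stop,retry} → select{ok,stop,retry}  (&→⊕)
          • ok:
            select{retry,done} → offer{retry,done}  (select→offer)
              • retry:
                offer{done,more} → select{done,more}  (&→⊕)
                  • done:
                    dual(Y) = Y
                  • more:
                    dual(Y) = Y
              • done:
                select{ok,err,done} → offer{ok,err,done}  (select→offer)
                  • ok:
                    dual(Y) = Y
                  • err:
                    dual(Y) = Y
                  • done:
                    dual(Y) = Y
          • stop:
            offer{done,err,retry} → select{done,err,retry}  (&→⊕)
              • done:
                select{stop,more,retry} → offer{stop,more,retry}  (select→offer)
                  • stop:
                    dual(end) = end
                  • more:
                    dual(Y) = Y
                  • retry:
                    dual(Y) = Y
              • err:
                select{err,ack,ok} → offer{err,ack,ok}  (select→offer)
                  • err:
                    dual(end) = end
                  • ack:
                    dual(Y) = Y
                  • ok:
                    dual(Y) = Y
              • retry:
                send[Int] → recv[Int]
                  dual(end) = end
          • retry:
            send[Bool] → recv[Bool]
              send[Unit] → recv[Unit]
                dual(Y) = Y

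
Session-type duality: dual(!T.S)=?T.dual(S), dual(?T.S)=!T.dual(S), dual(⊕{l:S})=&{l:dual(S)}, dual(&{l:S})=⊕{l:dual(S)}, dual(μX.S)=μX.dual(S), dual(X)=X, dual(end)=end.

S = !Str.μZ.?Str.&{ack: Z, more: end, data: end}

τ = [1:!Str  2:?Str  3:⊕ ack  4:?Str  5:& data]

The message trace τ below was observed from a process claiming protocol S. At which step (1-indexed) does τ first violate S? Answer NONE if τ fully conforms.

3

[1] !Str  ok  residual = μZ.…
[2] ?Str  ok  residual = &{ack: μZ.…, more: end, data: end}
[3] got ⊕ ack, protocol expects & ack or & more or & data  ✗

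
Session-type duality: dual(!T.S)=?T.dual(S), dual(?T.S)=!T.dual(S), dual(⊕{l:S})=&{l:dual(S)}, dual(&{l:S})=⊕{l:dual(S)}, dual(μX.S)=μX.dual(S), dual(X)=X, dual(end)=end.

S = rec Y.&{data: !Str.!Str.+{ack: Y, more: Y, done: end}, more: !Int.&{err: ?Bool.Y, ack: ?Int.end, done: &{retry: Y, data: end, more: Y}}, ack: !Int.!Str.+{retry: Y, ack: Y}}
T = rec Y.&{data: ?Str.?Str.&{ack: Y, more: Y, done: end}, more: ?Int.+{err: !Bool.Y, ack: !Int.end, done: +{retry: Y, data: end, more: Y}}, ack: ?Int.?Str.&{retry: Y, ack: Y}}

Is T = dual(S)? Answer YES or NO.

rec Y | rec Y  ok (μ self-dual)
  &{data,more,ack} | &{data,more,ack}  ✗ choice polarity not flipped — not dual

NO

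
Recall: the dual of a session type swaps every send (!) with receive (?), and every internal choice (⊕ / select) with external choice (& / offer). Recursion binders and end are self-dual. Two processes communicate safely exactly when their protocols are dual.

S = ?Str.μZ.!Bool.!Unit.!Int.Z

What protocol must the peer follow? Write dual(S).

!Str.μZ.?Bool.?Unit.?Int.Z

?Str = !Str
  μZ = μZ  (rec unchanged)
    !Bool = ?Bool
      !Unit = ?Unit
        !Int = ?Int
          Z ↦ Z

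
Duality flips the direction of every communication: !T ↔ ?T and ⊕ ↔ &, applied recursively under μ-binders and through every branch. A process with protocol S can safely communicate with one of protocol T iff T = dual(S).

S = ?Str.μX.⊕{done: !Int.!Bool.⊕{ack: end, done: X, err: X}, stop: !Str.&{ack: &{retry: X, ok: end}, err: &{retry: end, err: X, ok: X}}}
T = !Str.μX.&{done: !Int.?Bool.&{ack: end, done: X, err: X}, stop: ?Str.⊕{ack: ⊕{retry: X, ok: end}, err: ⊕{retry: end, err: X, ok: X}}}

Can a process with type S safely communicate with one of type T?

?Str ‖ !Str  ok
  μX ‖ μX  ok (rec unchanged)
    ⊕{done,stop} ‖ &{done,stop}  ok labels match
      [done]
        !Int ‖ !Int  ✗ same direction on both sides — not dual

NO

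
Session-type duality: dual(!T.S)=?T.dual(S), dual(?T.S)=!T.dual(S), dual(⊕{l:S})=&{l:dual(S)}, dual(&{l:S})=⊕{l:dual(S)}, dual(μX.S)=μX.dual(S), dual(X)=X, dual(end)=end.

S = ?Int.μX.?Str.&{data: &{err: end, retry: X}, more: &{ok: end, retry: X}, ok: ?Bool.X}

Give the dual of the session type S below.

?Int = !Int
  μX = μX  (μ self-dual)
    ?Str = !Str
      &{data,more,ok} = ⊕{data,more,ok}  (offer→select)
        [data]
          &{err,retry} = ⊕{err,retry}  (offer→select)
            [err]
              end self-dual
            [retry]
              X self-dual
        [more]
          &{ok,retry} = ⊕{ok,retry}  (offer→select)
            [ok]
              end self-dual
            [retry]
              X self-dual
        [ok]
          ?Bool = !Bool
            X self-dual

!Int.μX.!Str.⊕{data: ⊕{err: end, retry: X}, more: ⊕{ok: end, retry: X}, ok: !Bool.X}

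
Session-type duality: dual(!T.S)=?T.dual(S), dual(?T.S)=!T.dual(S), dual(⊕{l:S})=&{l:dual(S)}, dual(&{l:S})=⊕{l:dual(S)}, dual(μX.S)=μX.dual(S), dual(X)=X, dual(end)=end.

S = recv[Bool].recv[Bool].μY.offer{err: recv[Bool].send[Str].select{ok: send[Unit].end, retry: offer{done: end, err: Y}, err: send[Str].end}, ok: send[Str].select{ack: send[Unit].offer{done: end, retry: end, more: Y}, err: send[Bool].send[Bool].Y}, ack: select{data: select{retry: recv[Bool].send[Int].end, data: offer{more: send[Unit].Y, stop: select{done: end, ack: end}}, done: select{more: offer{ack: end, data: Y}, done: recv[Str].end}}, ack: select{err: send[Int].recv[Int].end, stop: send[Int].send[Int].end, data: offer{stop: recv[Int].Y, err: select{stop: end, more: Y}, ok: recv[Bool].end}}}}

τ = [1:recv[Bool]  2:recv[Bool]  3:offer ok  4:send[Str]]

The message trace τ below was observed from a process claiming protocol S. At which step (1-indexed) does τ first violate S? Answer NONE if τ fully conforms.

NONE

step 1: recv[Bool]  ✓  now at recv[Bool].μY.…
step 2: recv[Bool]  ✓  now at μY.…
step 3: offer ok  ✓  now at send[Str].select{ack: send[Unit].offer{done: end, retry: end, more: μY.…}, err: send[Bool].send[Bool].μY.…}
step 4: send[Str]  ✓  now at select{ack: send[Unit].offer{done: end, retry: end, more: μY.…}, err: send[Bool].send[Bool].μY.…}
τ conforms to S (length 4)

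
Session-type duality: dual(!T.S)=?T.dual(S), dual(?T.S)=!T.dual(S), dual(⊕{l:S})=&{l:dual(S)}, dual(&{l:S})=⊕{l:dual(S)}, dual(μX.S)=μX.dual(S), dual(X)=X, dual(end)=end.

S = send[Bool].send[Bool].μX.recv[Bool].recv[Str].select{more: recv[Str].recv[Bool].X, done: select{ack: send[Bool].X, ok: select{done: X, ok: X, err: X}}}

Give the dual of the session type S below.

send[Bool] ↦ recv[Bool]
  send[Bool] ↦ recv[Bool]
    μX ↦ μX  (binder kept)
      recv[Bool] ↦ send[Bool]
        recv[Str] ↦ send[Str]
          select{more,done} ↦ offer{more,done}  (internal→external)
            [more]
              recv[Str] ↦ send[Str]
                recv[Bool] ↦ send[Bool]
                  dual(X) = X
            [done]
              select{ack,ok} ↦ offer{ack,ok}  (internal→external)
                [ack]
                  send[Bool] ↦ recv[Bool]
                    dual(X) = X
                [ok]
                  select{done,ok,err} ↦ offer{done,ok,err}  (internal→external)
                    [done]
                      dual(X) = X
                    [ok]
                      dual(X) = X
                    [err]
                      dual(X) = X

recv[Bool].recv[Bool].μX.send[Bool].send[Str].offer{more: send[Str].send[Bool].X, done: offer{ack: recv[Bool].X, ok: offer{done: X, ok: X, err: X}}}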